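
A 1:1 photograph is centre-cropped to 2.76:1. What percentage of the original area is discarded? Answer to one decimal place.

Going from 1:1 to 2.76:1 means cutting height while keeping width.
Area ratio = (1.000)/(2.760) = 36.23%; the remaining 63.77% is cropped out.

63.8%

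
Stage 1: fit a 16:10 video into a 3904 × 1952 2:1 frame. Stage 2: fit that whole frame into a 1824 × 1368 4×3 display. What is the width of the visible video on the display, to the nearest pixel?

First fit — 16:10 into 3904×1952 spans the height: 3123.20 × 1952.00.
Second fit — the 2:1 canvas into 1824×1368 spans the width: 1824.00 × 912.00 (×0.4672 from 3904×1952).
The video scales with it: width 3123.20 × 0.4672 ≈ 1459.20.

1459 px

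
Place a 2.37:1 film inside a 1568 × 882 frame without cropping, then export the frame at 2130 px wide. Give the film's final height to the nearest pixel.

899 px

In the 1568×882 frame the film fills the width: height = 1568 / 2.370 ≈ 661.60 px.
Scaling 1568 → 2130 is ×1.3584, so the height becomes 661.60 × 1.3584 ≈ 898.73 px.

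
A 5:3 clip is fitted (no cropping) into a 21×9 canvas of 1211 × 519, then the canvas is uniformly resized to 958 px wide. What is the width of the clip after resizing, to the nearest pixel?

In the 1211×519 frame the clip fills the height: width = 519 × 5/3 ≈ 865.00 px.
Scaling 1211 → 958 is ×0.7911, so the width becomes 865.00 × 0.7911 ≈ 684.29 px.

684 px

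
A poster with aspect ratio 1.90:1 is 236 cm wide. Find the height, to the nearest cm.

236 / 1.900 = 124.21.

124 cm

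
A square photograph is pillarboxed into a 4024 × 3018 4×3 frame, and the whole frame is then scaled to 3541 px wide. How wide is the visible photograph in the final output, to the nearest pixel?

At 4024×3018 the photograph is height-limited, so width = 3018 × 1/1 ≈ 3018.00 px.
Resizing to 3541 px wide multiplies everything by 0.8800: 3018.00 → 2655.75 px.

2656 px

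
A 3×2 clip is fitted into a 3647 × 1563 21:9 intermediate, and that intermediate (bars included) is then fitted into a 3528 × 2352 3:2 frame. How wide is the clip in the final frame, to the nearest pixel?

2268 px

3×2 in 3647×1563: fills the height, so the clip is 2344.50 × 1563.00.
21:9 in 3528×2352: fills the width, so the intermediate becomes 3528.00 × 1512.00 — a scale of ×0.9674.
Applying the same ×0.9674: 2344.50 → 2268.00.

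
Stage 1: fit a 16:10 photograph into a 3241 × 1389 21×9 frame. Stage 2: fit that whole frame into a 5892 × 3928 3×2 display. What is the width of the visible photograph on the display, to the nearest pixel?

4040 px

16:10 in 3241×1389: fills the height, so the photograph is 2222.40 × 1389.00.
Second fit — the 21×9 canvas into 5892×3928 spans the width: 5892.00 × 2525.14 (×1.8180 from 3241×1389).
So the photograph's width is 2222.40 × 1.8180 ≈ 4040.23.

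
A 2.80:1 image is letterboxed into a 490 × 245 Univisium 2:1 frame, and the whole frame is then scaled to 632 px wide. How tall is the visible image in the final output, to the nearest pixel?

226 px

Fitted into 490×245, the image spans the width; its height is 490 / 2.800 ≈ 175.00 px.
Scaling 490 → 632 is ×1.2898, so the height becomes 175.00 × 1.2898 ≈ 225.71 px.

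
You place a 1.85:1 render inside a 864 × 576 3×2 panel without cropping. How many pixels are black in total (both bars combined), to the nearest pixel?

1.85:1 is wider than 3×2, so it spans the full width.
That makes the image 467.0270 px tall (864 / 1.850).
576 − 467.0270 = 108.9730 px of bars.
That's 108.9730 × 864 ≈ 94153 black pixels.

94153 pixels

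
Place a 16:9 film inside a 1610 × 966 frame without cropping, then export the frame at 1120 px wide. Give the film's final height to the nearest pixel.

630 px

At 1610×966 the film is width-limited, so height = 1610 × 9/16 ≈ 905.62 px.
Resizing to 1120 px wide multiplies everything by 0.6957: 905.62 → 630.00 px.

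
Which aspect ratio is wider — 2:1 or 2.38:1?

2 and 2.38; 2.38 > 2.

2.38:1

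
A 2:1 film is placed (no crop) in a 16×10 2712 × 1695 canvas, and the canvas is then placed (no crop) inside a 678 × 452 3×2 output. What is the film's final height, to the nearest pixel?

2:1 in 2712×1695: fills the width, so the film is 2712.00 × 1356.00.
The 16×10 canvas is width-limited in 678×452, giving 678.00 × 423.75; scale factor 0.2500.
The film scales with it: height 1356.00 × 0.2500 ≈ 339.00.

339 px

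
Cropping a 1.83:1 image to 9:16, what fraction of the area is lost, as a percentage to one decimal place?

69.3%

9:16 is narrower than 1.83:1, so the crop keeps the full height and trims the width.
(0.562)/(1.830) ≈ 0.307 of the area survives, leaving 69.26% discarded.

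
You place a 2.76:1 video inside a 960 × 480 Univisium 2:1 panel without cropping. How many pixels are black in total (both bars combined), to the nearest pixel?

126887 pixels

2.76:1 (2.760) > Univisium 2:1 (2.000), so the video fills the width.
That makes the image 347.8261 px tall (960 / 2.760).
Black = 480 − 347.8261 = 132.1739 px.
That's 132.1739 × 960 ≈ 126887 black pixels.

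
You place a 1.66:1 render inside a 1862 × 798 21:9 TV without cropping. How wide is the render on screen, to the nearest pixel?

Since 1.660 < 2.333, the render is height-limited.
That makes the image 1324.68 px wide (798 × 1.660).

1325 px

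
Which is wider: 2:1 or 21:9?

21:9

2 and 21:9 = 2.333; 2.333 > 2.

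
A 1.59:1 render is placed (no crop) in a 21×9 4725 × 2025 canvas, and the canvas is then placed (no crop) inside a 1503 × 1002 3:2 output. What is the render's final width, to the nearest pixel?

1024 px

1.59:1 in 4725×2025: fills the height, so the render is 3219.75 × 2025.00.
Second fit — the 21×9 canvas into 1503×1002 spans the width: 1503.00 × 644.14 (×0.3181 from 4725×2025).
So the render's width is 3219.75 × 0.3181 ≈ 1024.19.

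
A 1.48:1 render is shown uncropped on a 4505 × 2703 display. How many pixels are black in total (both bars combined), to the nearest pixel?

1363826 pixels

Since 1.480 < 1.667, the render is height-limited.
Content width = 2703 × 1.480 ≈ 4000.4400 px.
Black = 4505 − 4000.4400 = 504.5600 px.
That's 504.5600 × 2703 ≈ 1363826 black pixels.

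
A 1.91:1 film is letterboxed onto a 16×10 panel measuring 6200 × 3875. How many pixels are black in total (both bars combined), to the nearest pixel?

Since 1.910 > 1.600, the film is width-limited.
Content height = 6200 / 1.910 ≈ 3246.0733 px.
Black = 3875 − 3246.0733 = 628.9267 px.
That's 628.9267 × 6200 ≈ 3899346 black pixels.

3899346 pixels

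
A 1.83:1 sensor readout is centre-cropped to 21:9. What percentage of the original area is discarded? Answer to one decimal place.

21:9 is wider than 1.83:1, so the crop keeps the full width and trims the height.
Area ratio = (1.830)/(2.333) = 78.43%; the remaining 21.57% is cropped out.

21.6%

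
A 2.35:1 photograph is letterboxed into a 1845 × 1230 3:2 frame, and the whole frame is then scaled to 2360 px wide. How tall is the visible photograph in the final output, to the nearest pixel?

1004 px

At 1845×1230 the photograph is width-limited, so height = 1845 / 2.350 ≈ 785.11 px.
The frame scales by 2360/1845 = 1.2791; 785.11 × 1.2791 ≈ 1004.26 px.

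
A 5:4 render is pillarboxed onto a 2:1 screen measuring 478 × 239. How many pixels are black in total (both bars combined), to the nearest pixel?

5:4 is narrower than 2:1, so it spans the full height.
The render is 239 × 5/4 ≈ 298.7500 px wide.
478 − 298.7500 = 179.2500 px of bars.
Across the 239-px span: 179.2500 × 239 ≈ 42841 px.

42841 pixels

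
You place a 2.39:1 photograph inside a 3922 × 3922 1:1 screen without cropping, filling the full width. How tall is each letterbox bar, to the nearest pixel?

Content height = 3922 / 2.390 ≈ 1641.00 px.
3922 − 1641.00 = 2281.00 px of bars (1140.50 each).

1140 px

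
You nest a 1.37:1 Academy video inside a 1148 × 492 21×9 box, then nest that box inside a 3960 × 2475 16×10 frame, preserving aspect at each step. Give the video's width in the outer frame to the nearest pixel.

Inside the 1148×492 canvas the video is height-limited at 674.04 × 492.00.
Second fit — the 21×9 canvas into 3960×2475 spans the width: 3960.00 × 1697.14 (×3.4495 from 1148×492).
So the video's width is 674.04 × 3.4495 ≈ 2325.09.

2325 px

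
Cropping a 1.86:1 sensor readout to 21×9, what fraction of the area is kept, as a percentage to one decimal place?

79.7%

Going from 1.86:1 to 21×9 means cutting height while keeping width.
Fraction kept = (1.860)/(2.333) ≈ 79.71%.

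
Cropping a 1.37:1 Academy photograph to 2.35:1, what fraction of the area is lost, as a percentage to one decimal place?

41.7%

Going from 1.37:1 Academy to 2.35:1 means cutting height while keeping width.
Fraction kept = (1.370)/(2.350) ≈ 58.30%, so 41.70% is lost.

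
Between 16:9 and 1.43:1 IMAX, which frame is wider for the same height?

16:9

16:9 = 1.778 and 1.43; 1.778 > 1.43.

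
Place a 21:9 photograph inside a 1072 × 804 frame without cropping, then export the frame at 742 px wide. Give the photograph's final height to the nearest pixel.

Fitted into 1072×804, the photograph spans the width; its height is 1072 × 9/21 ≈ 459.43 px.
The frame scales by 742/1072 = 0.6922; 459.43 × 0.6922 ≈ 318.00 px.

318 px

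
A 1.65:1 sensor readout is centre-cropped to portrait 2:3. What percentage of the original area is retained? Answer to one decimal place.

40.4%

portrait 2:3 is narrower than 1.65:1, so the crop keeps the full height and trims the width.
Fraction kept = (0.667)/(1.650) ≈ 40.40%.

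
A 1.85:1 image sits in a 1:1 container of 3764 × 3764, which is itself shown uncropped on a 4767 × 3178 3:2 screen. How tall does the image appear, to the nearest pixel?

Inside the 3764×3764 canvas the image is width-limited at 3764.00 × 2034.59.
1:1 in 4767×3178: fills the height, so the intermediate becomes 3178.00 × 3178.00 — a scale of ×0.8443.
So the image's height is 2034.59 × 0.8443 ≈ 1717.84.

1718 px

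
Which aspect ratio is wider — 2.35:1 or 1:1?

2.35 and 1; 2.35 > 1.

2.35:1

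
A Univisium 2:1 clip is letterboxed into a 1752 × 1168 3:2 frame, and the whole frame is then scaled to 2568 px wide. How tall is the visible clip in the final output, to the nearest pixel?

1284 px

In the 1752×1168 frame the clip fills the width: height = 1752 × 1/2 ≈ 876.00 px.
Scaling 1752 → 2568 is ×1.4658, so the height becomes 876.00 × 1.4658 ≈ 1284.00 px.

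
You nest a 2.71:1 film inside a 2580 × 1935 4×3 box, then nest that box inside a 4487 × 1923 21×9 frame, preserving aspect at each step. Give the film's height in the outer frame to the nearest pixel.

Inside the 2580×1935 canvas the film is width-limited at 2580.00 × 952.03.
4×3 in 4487×1923: fills the height, so the intermediate becomes 2564.00 × 1923.00 — a scale of ×0.9938.
So the film's height is 952.03 × 0.9938 ≈ 946.13.

946 px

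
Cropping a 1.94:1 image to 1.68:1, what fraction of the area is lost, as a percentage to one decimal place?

13.4%

The height stays; only width is cut (since 1.68:1 is narrower than 1.94:1).
Fraction kept = (1.680)/(1.940) ≈ 86.60%, so 13.40% is lost.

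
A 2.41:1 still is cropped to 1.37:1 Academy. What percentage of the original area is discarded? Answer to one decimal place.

1.37:1 Academy is narrower than 2.41:1, so the crop keeps the full height and trims the width.
Fraction kept = (1.370)/(2.410) ≈ 56.85%, so 43.15% is lost.

43.2%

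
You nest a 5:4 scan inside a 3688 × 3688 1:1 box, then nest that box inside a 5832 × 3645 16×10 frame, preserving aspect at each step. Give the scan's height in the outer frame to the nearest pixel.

2916 px

Inside the 3688×3688 canvas the scan is width-limited at 3688.00 × 2950.40.
The 1:1 canvas is height-limited in 5832×3645, giving 3645.00 × 3645.00; scale factor 0.9883.
So the scan's height is 2950.40 × 0.9883 ≈ 2916.00.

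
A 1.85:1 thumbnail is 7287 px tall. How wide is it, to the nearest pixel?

13481 px

At 1.85:1, 7287 × 1.850 ≈ 13480.95.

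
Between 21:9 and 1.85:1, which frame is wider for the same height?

21:9

21:9 = 2.333 and 1.85; 2.333 > 1.85.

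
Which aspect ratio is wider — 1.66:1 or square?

1.66:1

1.66 and square = 1; 1.66 > 1.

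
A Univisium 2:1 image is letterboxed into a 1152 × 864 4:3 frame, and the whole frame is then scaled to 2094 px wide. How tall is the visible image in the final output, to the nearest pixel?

1047 px

At 1152×864 the image is width-limited, so height = 1152 × 1/2 ≈ 576.00 px.
The frame scales by 2094/1152 = 1.8177; 576.00 × 1.8177 ≈ 1047.00 px.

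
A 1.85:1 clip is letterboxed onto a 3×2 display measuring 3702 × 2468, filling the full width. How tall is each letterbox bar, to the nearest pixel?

Content height = 3702 / 1.850 ≈ 2001.08 px.
Black = 2468 − 2001.08 = 466.92 px, or 233.46 per bar.

233 px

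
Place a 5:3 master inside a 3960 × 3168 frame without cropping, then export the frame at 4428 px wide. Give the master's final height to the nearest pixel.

At 3960×3168 the master is width-limited, so height = 3960 × 3/5 ≈ 2376.00 px.
Resizing to 4428 px wide multiplies everything by 1.1182: 2376.00 → 2656.80 px.

2657 px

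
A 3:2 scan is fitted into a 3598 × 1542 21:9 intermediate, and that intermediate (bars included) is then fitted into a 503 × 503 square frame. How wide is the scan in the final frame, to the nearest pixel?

323 px

Inside the 3598×1542 canvas the scan is height-limited at 2313.00 × 1542.00.
21:9 in 503×503: fills the width, so the intermediate becomes 503.00 × 215.57 — a scale of ×0.1398.
So the scan's width is 2313.00 × 0.1398 ≈ 323.36.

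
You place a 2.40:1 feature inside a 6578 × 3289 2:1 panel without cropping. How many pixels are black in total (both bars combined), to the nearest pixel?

3605840 pixels

Since 2.400 > 2.000, the feature is width-limited.
The feature is 6578 / 2.400 ≈ 2740.8333 px tall.
Black = 3289 − 2740.8333 = 548.1667 px.
Bar area = 548.1667 × 6578 ≈ 3605840 px.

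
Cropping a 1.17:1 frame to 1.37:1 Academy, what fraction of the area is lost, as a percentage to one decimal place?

14.6%

Going from 1.17:1 to 1.37:1 Academy means cutting height while keeping width.
(1.170)/(1.370) ≈ 0.854 of the area survives, leaving 14.60% discarded.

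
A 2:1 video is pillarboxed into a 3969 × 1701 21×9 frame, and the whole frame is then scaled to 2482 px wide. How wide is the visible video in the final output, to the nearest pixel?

At 3969×1701 the video is height-limited, so width = 1701 × 2/1 ≈ 3402.00 px.
Resizing to 2482 px wide multiplies everything by 0.6253: 3402.00 → 2127.43 px.

2127 px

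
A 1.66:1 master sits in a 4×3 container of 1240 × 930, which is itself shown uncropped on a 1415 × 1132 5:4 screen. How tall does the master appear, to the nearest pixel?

First fit — 1.66:1 into 1240×930 spans the width: 1240.00 × 746.99.
4×3 in 1415×1132: fills the width, so the intermediate becomes 1415.00 × 1061.25 — a scale of ×1.1411.
So the master's height is 746.99 × 1.1411 ≈ 852.41.

852 px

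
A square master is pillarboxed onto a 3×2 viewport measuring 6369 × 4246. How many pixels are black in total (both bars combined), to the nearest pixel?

Since 1.000 < 1.500, the master is height-limited.
The master is 4246 × 1/1 ≈ 4246.0000 px wide.
Black = 6369 − 4246.0000 = 2123.0000 px.
Bar area = 2123.0000 × 4246 ≈ 9014258 px.

9014258 pixels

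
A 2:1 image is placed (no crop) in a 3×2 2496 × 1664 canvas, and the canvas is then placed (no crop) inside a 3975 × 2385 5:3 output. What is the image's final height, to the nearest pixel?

Inside the 2496×1664 canvas the image is width-limited at 2496.00 × 1248.00.
The 3×2 canvas is height-limited in 3975×2385, giving 3577.50 × 2385.00; scale factor 1.4333.
The image scales with it: height 1248.00 × 1.4333 ≈ 1788.75.

1789 px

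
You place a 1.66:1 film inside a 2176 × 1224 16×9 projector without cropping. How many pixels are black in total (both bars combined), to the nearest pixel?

176452 pixels

Since 1.660 < 1.778, the film is height-limited.
The film is 1224 × 1.660 ≈ 2031.8400 px wide.
Black = 2176 − 2031.8400 = 144.1600 px.
Across the 1224-px span: 144.1600 × 1224 ≈ 176452 px.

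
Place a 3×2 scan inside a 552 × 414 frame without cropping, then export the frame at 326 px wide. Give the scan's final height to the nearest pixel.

217 px

At 552×414 the scan is width-limited, so height = 552 × 2/3 ≈ 368.00 px.
Scaling 552 → 326 is ×0.5906, so the height becomes 368.00 × 0.5906 ≈ 217.33 px.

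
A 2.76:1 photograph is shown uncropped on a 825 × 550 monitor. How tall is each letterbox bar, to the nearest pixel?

126 px

2.76:1 (2.760) > 3×2 (1.500), so the photograph fills the width.
That makes the image 298.91 px tall (825 / 2.760).
Black = 550 − 298.91 = 251.09 px, or 125.54 per bar.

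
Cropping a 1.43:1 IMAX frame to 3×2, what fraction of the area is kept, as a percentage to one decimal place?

95.3%

3×2 is wider than 1.43:1 IMAX, so the crop keeps the full width and trims the height.
Fraction kept = (1.430)/(1.500) ≈ 95.33%.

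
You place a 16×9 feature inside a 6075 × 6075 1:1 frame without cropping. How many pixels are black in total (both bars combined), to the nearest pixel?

Since 1.778 > 1.000, the feature is width-limited.
Content height = 6075 × 9/16 ≈ 3417.1875 px.
6075 − 3417.1875 = 2657.8125 px of bars.
That's 2657.8125 × 6075 ≈ 16146211 black pixels.

16146211 pixels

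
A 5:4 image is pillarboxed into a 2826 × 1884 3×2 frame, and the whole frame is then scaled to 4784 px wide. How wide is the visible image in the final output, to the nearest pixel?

3987 px

Fitted into 2826×1884, the image spans the height; its width is 1884 × 5/4 ≈ 2355.00 px.
The frame scales by 4784/2826 = 1.6929; 2355.00 × 1.6929 ≈ 3986.67 px.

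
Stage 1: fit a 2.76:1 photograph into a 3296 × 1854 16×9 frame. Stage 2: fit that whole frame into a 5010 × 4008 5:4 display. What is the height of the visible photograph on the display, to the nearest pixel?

First fit — 2.76:1 into 3296×1854 spans the width: 3296.00 × 1194.20.
Second fit — the 16×9 canvas into 5010×4008 spans the width: 5010.00 × 2818.12 (×1.5200 from 3296×1854).
Applying the same ×1.5200: 1194.20 → 1815.22.

1815 px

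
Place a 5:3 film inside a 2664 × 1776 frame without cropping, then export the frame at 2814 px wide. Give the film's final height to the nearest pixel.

At 2664×1776 the film is width-limited, so height = 2664 × 3/5 ≈ 1598.40 px.
Scaling 2664 → 2814 is ×1.0563, so the height becomes 1598.40 × 1.0563 ≈ 1688.40 px.

1688 px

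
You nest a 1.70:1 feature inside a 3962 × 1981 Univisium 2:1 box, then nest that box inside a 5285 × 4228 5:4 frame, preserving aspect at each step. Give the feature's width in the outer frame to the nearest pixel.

4492 px

Inside the 3962×1981 canvas the feature is height-limited at 3367.70 × 1981.00.
Univisium 2:1 in 5285×4228: fills the width, so the intermediate becomes 5285.00 × 2642.50 — a scale of ×1.3339.
Applying the same ×1.3339: 3367.70 → 4492.25.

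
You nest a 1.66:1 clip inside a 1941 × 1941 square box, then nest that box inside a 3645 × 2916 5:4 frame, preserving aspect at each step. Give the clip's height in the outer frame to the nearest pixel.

Inside the 1941×1941 canvas the clip is width-limited at 1941.00 × 1169.28.
The square canvas is height-limited in 3645×2916, giving 2916.00 × 2916.00; scale factor 1.5023.
So the clip's height is 1169.28 × 1.5023 ≈ 1756.63.

1757 px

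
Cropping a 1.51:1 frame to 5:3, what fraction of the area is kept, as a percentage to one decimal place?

90.6%

The width stays; only height is cut (since 5:3 is wider than 1.51:1).
Fraction kept = (1.510)/(1.667) ≈ 90.60%.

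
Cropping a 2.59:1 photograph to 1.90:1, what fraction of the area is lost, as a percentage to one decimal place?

The height stays; only width is cut (since 1.90:1 is narrower than 2.59:1).
Area ratio = (1.900)/(2.590) = 73.36%; the remaining 26.64% is cropped out.

26.6%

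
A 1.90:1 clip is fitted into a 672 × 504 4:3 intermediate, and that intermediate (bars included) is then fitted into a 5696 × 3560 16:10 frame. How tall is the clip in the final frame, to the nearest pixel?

2498 px

First fit — 1.90:1 into 672×504 spans the width: 672.00 × 353.68.
The 4:3 canvas is height-limited in 5696×3560, giving 4746.67 × 3560.00; scale factor 7.0635.
So the clip's height is 353.68 × 7.0635 ≈ 2498.25.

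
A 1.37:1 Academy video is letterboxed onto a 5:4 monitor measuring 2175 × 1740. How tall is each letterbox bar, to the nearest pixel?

Since 1.370 > 1.250, the video is width-limited.
That makes the image 1587.59 px tall (2175 / 1.370).
Black = 1740 − 1587.59 = 152.41 px, or 76.20 per bar.

76 px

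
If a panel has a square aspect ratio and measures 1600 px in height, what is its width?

1600 px

At square, 1600·1/1 ≈ 1600.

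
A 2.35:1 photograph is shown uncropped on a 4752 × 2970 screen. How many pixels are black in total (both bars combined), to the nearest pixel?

4504289 pixels

Since 2.350 > 1.600, the photograph is width-limited.
Content height = 4752 / 2.350 ≈ 2022.1277 px.
Leftover height: 2970 − 2022.1277 = 947.8723 px.
That's 947.8723 × 4752 ≈ 4504289 black pixels.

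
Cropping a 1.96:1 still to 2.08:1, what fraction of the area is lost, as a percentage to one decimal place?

5.8%

Going from 1.96:1 to 2.08:1 means cutting height while keeping width.
(1.960)/(2.080) ≈ 0.942 of the area survives, leaving 5.77% discarded.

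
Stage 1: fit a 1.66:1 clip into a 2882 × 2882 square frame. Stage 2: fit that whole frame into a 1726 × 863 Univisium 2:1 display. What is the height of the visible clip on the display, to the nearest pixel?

First fit — 1.66:1 into 2882×2882 spans the width: 2882.00 × 1736.14.
square in 1726×863: fills the height, so the intermediate becomes 863.00 × 863.00 — a scale of ×0.2994.
Applying the same ×0.2994: 1736.14 → 519.88.

520 px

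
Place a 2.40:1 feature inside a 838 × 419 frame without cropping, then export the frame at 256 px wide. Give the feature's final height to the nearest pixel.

107 px

At 838×419 the feature is width-limited, so height = 838 / 2.400 ≈ 349.17 px.
Resizing to 256 px wide multiplies everything by 0.3055: 349.17 → 106.67 px.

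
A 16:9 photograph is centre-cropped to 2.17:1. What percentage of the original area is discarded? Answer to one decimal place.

2.17:1 is wider than 16:9, so the crop keeps the full width and trims the height.
(1.778)/(2.170) ≈ 0.819 of the area survives, leaving 18.07% discarded.

18.1%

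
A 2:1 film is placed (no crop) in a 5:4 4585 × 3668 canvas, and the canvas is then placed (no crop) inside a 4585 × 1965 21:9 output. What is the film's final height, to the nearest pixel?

1228 px

2:1 in 4585×3668: fills the width, so the film is 4585.00 × 2292.50.
5:4 in 4585×1965: fills the height, so the intermediate becomes 2456.25 × 1965.00 — a scale of ×0.5357.
So the film's height is 2292.50 × 0.5357 ≈ 1228.12.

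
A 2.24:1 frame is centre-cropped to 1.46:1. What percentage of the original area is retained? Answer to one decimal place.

Going from 2.24:1 to 1.46:1 means cutting width while keeping height.
Area ratio = (1.460)/(2.240) = 65.18% retained.

65.2%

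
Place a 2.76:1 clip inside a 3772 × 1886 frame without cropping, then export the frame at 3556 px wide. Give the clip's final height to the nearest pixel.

In the 3772×1886 frame the clip fills the width: height = 3772 / 2.760 ≈ 1366.67 px.
Scaling 3772 → 3556 is ×0.9427, so the height becomes 1366.67 × 0.9427 ≈ 1288.41 px.

1288 px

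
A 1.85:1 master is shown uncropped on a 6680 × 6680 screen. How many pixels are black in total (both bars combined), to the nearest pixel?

Since 1.850 > 1.000, the master is width-limited.
That makes the image 3610.8108 px tall (6680 / 1.850).
6680 − 3610.8108 = 3069.1892 px of bars.
Across the 6680-px span: 3069.1892 × 6680 ≈ 20502184 px.

20502184 pixels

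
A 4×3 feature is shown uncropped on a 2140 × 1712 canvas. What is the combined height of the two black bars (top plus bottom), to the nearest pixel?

107 px

4×3 is wider than 5:4, so it spans the full width.
That makes the image 1605.00 px tall (2140 × 3/4).
1712 − 1605.00 = 107.00 px of bars.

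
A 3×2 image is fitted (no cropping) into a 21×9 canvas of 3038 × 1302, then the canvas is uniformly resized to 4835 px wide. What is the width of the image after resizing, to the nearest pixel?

3108 px

In the 3038×1302 frame the image fills the height: width = 1302 × 3/2 ≈ 1953.00 px.
Resizing to 4835 px wide multiplies everything by 1.5915: 1953.00 → 3108.21 px.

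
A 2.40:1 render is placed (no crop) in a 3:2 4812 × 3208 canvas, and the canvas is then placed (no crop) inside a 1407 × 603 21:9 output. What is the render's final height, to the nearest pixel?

377 px

First fit — 2.40:1 into 4812×3208 spans the width: 4812.00 × 2005.00.
3:2 in 1407×603: fills the height, so the intermediate becomes 904.50 × 603.00 — a scale of ×0.1880.
So the render's height is 2005.00 × 0.1880 ≈ 376.88.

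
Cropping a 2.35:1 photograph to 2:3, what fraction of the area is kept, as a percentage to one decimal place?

Going from 2.35:1 to 2:3 means cutting width while keeping height.
Area ratio = (0.667)/(2.350) = 28.37% retained.

28.4%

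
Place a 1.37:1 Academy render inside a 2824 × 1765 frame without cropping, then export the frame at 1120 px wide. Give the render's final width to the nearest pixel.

At 2824×1765 the render is height-limited, so width = 1765 × 1.370 ≈ 2418.05 px.
Scaling 2824 → 1120 is ×0.3966, so the width becomes 2418.05 × 0.3966 ≈ 959.00 px.

959 px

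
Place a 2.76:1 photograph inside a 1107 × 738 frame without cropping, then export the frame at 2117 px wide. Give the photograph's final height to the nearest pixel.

767 px

Fitted into 1107×738, the photograph spans the width; its height is 1107 / 2.760 ≈ 401.09 px.
The frame scales by 2117/1107 = 1.9124; 401.09 × 1.9124 ≈ 767.03 px.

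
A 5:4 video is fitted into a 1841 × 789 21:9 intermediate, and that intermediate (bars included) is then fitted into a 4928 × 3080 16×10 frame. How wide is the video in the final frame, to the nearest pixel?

2640 px

5:4 in 1841×789: fills the height, so the video is 986.25 × 789.00.
21:9 in 4928×3080: fills the width, so the intermediate becomes 4928.00 × 2112.00 — a scale of ×2.6768.
The video scales with it: width 986.25 × 2.6768 ≈ 2640.00.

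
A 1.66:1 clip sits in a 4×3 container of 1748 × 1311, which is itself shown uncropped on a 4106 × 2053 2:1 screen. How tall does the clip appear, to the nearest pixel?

1649 px

1.66:1 in 1748×1311: fills the width, so the clip is 1748.00 × 1053.01.
Second fit — the 4×3 canvas into 4106×2053 spans the height: 2737.33 × 2053.00 (×1.5660 from 1748×1311).
The clip scales with it: height 1053.01 × 1.5660 ≈ 1649.00.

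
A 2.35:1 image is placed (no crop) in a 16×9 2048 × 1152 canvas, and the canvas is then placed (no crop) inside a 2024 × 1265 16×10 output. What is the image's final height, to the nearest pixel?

861 px

2.35:1 in 2048×1152: fills the width, so the image is 2048.00 × 871.49.
16×9 in 2024×1265: fills the width, so the intermediate becomes 2024.00 × 1138.50 — a scale of ×0.9883.
The image scales with it: height 871.49 × 0.9883 ≈ 861.28.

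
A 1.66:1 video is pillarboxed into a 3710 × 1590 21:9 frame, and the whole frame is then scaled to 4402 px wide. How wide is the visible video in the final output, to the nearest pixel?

Fitted into 3710×1590, the video spans the height; its width is 1590 × 1.660 ≈ 2639.40 px.
The frame scales by 4402/3710 = 1.1865; 2639.40 × 1.1865 ≈ 3131.71 px.

3132 px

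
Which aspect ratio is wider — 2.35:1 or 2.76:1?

2.76:1

2.35 and 2.76; 2.76 > 2.35.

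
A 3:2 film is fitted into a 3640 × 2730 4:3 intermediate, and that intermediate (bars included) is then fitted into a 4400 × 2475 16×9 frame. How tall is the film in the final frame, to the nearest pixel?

3:2 in 3640×2730: fills the width, so the film is 3640.00 × 2426.67.
Second fit — the 4:3 canvas into 4400×2475 spans the height: 3300.00 × 2475.00 (×0.9066 from 3640×2730).
The film scales with it: height 2426.67 × 0.9066 ≈ 2200.00.

2200 px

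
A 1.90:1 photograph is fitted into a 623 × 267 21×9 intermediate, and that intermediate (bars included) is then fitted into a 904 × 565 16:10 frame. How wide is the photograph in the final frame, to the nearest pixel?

1.90:1 in 623×267: fills the height, so the photograph is 507.30 × 267.00.
21×9 in 904×565: fills the width, so the intermediate becomes 904.00 × 387.43 — a scale of ×1.4510.
The photograph scales with it: width 507.30 × 1.4510 ≈ 736.11.

736 px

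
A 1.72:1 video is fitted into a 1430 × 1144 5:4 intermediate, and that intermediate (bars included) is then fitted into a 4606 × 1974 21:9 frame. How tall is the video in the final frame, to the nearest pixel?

1435 px

Inside the 1430×1144 canvas the video is width-limited at 1430.00 × 831.40.
The 5:4 canvas is height-limited in 4606×1974, giving 2467.50 × 1974.00; scale factor 1.7255.
The video scales with it: height 831.40 × 1.7255 ≈ 1434.59.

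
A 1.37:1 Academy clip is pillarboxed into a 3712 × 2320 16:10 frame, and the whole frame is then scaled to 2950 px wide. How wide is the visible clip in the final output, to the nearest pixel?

Fitted into 3712×2320, the clip spans the height; its width is 2320 × 1.370 ≈ 3178.40 px.
The frame scales by 2950/3712 = 0.7947; 3178.40 × 0.7947 ≈ 2525.94 px.

2526 px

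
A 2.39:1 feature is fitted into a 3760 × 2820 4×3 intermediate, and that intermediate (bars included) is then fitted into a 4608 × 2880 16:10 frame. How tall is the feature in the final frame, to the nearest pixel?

1607 px

First fit — 2.39:1 into 3760×2820 spans the width: 3760.00 × 1573.22.
Second fit — the 4×3 canvas into 4608×2880 spans the height: 3840.00 × 2880.00 (×1.0213 from 3760×2820).
So the feature's height is 1573.22 × 1.0213 ≈ 1606.69.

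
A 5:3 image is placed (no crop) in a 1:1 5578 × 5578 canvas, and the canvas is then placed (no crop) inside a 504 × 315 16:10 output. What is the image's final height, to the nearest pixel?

189 px

First fit — 5:3 into 5578×5578 spans the width: 5578.00 × 3346.80.
The 1:1 canvas is height-limited in 504×315, giving 315.00 × 315.00; scale factor 0.0565.
Applying the same ×0.0565: 3346.80 → 189.00.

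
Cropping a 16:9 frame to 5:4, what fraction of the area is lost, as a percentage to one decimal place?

29.7%

Going from 16:9 to 5:4 means cutting width while keeping height.
(1.250)/(1.778) ≈ 0.703 of the area survives, leaving 29.69% discarded.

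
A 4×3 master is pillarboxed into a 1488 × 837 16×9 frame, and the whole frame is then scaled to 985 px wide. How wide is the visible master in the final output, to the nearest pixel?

739 px

Fitted into 1488×837, the master spans the height; its width is 837 × 4/3 ≈ 1116.00 px.
Resizing to 985 px wide multiplies everything by 0.6620: 1116.00 → 738.75 px.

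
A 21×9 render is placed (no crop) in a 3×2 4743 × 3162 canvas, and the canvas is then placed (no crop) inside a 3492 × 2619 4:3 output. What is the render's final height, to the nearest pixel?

1497 px

21×9 in 4743×3162: fills the width, so the render is 4743.00 × 2032.71.
3×2 in 3492×2619: fills the width, so the intermediate becomes 3492.00 × 2328.00 — a scale of ×0.7362.
The render scales with it: height 2032.71 × 0.7362 ≈ 1496.57.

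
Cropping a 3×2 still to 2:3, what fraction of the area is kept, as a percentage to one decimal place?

44.4%

The height stays; only width is cut (since 2:3 is narrower than 3×2).
Area ratio = (0.667)/(1.500) = 44.44% retained.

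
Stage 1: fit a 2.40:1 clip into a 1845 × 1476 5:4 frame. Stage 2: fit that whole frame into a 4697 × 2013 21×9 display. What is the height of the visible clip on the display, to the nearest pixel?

1048 px

Inside the 1845×1476 canvas the clip is width-limited at 1845.00 × 768.75.
Second fit — the 5:4 canvas into 4697×2013 spans the height: 2516.25 × 2013.00 (×1.3638 from 1845×1476).
The clip scales with it: height 768.75 × 1.3638 ≈ 1048.44.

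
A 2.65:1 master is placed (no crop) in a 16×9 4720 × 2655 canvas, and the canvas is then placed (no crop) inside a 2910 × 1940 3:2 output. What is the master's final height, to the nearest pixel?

2.65:1 in 4720×2655: fills the width, so the master is 4720.00 × 1781.13.
16×9 in 2910×1940: fills the width, so the intermediate becomes 2910.00 × 1636.88 — a scale of ×0.6165.
Applying the same ×0.6165: 1781.13 → 1098.11.

1098 px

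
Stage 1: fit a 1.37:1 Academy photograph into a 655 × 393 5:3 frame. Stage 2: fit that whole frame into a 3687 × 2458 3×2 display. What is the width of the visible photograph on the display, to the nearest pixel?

1.37:1 Academy in 655×393: fills the height, so the photograph is 538.41 × 393.00.
Second fit — the 5:3 canvas into 3687×2458 spans the width: 3687.00 × 2212.20 (×5.6290 from 655×393).
So the photograph's width is 538.41 × 5.6290 ≈ 3030.71.

3031 px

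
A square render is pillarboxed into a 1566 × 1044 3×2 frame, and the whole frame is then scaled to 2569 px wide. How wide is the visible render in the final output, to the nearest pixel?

At 1566×1044 the render is height-limited, so width = 1044 × 1/1 ≈ 1044.00 px.
Resizing to 2569 px wide multiplies everything by 1.6405: 1044.00 → 1712.67 px.

1713 px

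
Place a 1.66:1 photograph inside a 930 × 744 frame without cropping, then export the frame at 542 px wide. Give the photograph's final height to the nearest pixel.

327 px

In the 930×744 frame the photograph fills the width: height = 930 / 1.660 ≈ 560.24 px.
Scaling 930 → 542 is ×0.5828, so the height becomes 560.24 × 0.5828 ≈ 326.51 px.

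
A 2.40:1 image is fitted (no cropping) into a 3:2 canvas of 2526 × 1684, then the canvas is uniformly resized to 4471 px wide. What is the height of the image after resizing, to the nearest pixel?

At 2526×1684 the image is width-limited, so height = 2526 / 2.400 ≈ 1052.50 px.
Scaling 2526 → 4471 is ×1.7700, so the height becomes 1052.50 × 1.7700 ≈ 1862.92 px.

1863 px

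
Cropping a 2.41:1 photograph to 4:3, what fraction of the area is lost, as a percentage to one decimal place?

44.7%

Going from 2.41:1 to 4:3 means cutting width while keeping height.
Area ratio = (1.333)/(2.410) = 55.33%; the remaining 44.67% is cropped out.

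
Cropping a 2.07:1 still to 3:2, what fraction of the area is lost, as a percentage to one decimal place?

27.5%

Going from 2.07:1 to 3:2 means cutting width while keeping height.
Fraction kept = (1.500)/(2.070) ≈ 72.46%, so 27.54% is lost.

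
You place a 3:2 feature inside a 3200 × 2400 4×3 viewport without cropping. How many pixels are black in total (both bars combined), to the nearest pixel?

853333 pixels

3:2 is wider than 4×3, so it spans the full width.
That makes the image 2133.3333 px tall (3200 × 2/3).
Leftover height: 2400 − 2133.3333 = 266.6667 px.
That's 266.6667 × 3200 ≈ 853333 black pixels.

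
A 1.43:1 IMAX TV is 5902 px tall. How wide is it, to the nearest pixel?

8440 px

At 1.43:1 IMAX, 5902 × 1.430 ≈ 8439.86.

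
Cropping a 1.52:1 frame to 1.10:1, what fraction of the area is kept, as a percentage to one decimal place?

72.4%

1.10:1 is narrower than 1.52:1, so the crop keeps the full height and trims the width.
Area ratio = (1.100)/(1.520) = 72.37% retained.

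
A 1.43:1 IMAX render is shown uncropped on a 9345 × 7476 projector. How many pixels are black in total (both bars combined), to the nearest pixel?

8793972 pixels

Since 1.430 > 1.250, the render is width-limited.
The render is 9345 / 1.430 ≈ 6534.9650 px tall.
Black = 7476 − 6534.9650 = 941.0350 px.
Bar area = 941.0350 × 9345 ≈ 8793972 px.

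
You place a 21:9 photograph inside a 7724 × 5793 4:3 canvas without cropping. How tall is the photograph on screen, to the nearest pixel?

3310 px

Since 2.333 > 1.333, the photograph is width-limited.
That makes the image 3310.29 px tall (7724 × 9/21).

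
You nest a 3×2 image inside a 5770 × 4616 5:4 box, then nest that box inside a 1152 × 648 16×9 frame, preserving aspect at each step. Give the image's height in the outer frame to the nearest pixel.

Inside the 5770×4616 canvas the image is width-limited at 5770.00 × 3846.67.
Second fit — the 5:4 canvas into 1152×648 spans the height: 810.00 × 648.00 (×0.1404 from 5770×4616).
Applying the same ×0.1404: 3846.67 → 540.00.

540 px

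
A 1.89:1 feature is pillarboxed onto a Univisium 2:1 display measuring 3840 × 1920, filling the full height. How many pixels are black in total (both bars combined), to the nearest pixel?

That makes the image 3628.8000 px wide (1920 × 1.890).
Black = 3840 − 3628.8000 = 211.2000 px.
Across the 1920-px span: 211.2000 × 1920 ≈ 405504 px.

405504 pixels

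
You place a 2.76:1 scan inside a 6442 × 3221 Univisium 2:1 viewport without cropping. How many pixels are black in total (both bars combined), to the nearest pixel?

5713681 pixels

Since 2.760 > 2.000, the scan is width-limited.
That makes the image 2334.0580 px tall (6442 / 2.760).
3221 − 2334.0580 = 886.9420 px of bars.
That's 886.9420 × 6442 ≈ 5713681 black pixels.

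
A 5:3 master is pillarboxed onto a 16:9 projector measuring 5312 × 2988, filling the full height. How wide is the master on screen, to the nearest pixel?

4980 px

That makes the image 4980.00 px wide (2988 × 5/3).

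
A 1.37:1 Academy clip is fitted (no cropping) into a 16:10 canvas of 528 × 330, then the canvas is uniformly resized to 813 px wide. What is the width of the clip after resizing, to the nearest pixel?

696 px

At 528×330 the clip is height-limited, so width = 330 × 1.370 ≈ 452.10 px.
The frame scales by 813/528 = 1.5398; 452.10 × 1.5398 ≈ 696.13 px.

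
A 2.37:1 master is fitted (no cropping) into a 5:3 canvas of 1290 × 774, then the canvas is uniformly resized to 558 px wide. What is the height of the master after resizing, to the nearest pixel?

235 px

In the 1290×774 frame the master fills the width: height = 1290 / 2.370 ≈ 544.30 px.
Resizing to 558 px wide multiplies everything by 0.4326: 544.30 → 235.44 px.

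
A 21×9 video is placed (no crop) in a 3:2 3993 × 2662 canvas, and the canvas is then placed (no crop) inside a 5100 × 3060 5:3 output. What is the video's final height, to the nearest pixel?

First fit — 21×9 into 3993×2662 spans the width: 3993.00 × 1711.29.
Second fit — the 3:2 canvas into 5100×3060 spans the height: 4590.00 × 3060.00 (×1.1495 from 3993×2662).
The video scales with it: height 1711.29 × 1.1495 ≈ 1967.14.

1967 px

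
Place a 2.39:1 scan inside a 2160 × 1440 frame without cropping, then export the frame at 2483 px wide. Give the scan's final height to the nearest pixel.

1039 px

At 2160×1440 the scan is width-limited, so height = 2160 / 2.390 ≈ 903.77 px.
The frame scales by 2483/2160 = 1.1495; 903.77 × 1.1495 ≈ 1038.91 px.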